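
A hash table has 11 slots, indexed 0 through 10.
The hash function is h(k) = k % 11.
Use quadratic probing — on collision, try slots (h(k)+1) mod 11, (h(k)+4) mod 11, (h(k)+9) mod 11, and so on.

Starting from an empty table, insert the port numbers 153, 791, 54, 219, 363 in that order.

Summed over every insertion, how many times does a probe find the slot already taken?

Insert 153: h=10, slot 10 empty -> index 10.
Insert 791: h=10, slot 10 occupied -> index 0.
Insert 54: h=10, slots 10,0 occupied -> index 3.
Insert 219: h=10, slots 10,0,3 occupied -> index 8.
Insert 363: h=0, slot 0 occupied -> index 1.
Table: [791, 363, —, 54, —, —, —, —, 219, —, 153]

7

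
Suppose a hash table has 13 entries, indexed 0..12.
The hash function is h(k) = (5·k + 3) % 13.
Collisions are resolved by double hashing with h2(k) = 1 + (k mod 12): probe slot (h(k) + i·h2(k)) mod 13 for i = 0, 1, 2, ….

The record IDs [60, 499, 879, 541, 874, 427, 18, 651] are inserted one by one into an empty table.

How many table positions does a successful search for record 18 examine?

2

60 hashes to 4; slot 4 is free => place at 4.
499 hashes to 2; slot 2 is free => place at 2.
879 hashes to 4, h2=4; 4 taken => place at 8.
541 hashes to 4, h2=2; 4 taken => place at 6.
874 hashes to 5; slot 5 is free => place at 5.
427 hashes to 6, h2=8; 6 taken => place at 1.
18 hashes to 2, h2=7; 2 taken => place at 9.
651 hashes to 8, h2=4; 8 taken => place at 12.
Table: [-, 427, 499, -, 60, 874, 541, -, 879, 18, -, -, 651]
Lookup 18: h=2, h2=7, probe 2,9 → found at 9.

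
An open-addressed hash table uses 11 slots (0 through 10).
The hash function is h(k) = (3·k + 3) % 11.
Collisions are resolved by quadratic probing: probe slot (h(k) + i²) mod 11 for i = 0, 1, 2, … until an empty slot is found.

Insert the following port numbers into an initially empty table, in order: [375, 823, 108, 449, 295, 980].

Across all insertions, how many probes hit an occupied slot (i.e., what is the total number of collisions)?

8

375: h=6 → slot 6
823: h=8 → slot 8
108: h=8, probe 8,9 → slot 9
449: h=8, probe 8,9,1 → slot 1
295: h=8, probe 8,9,1,6,2 → slot 2
980: h=6, probe 6,7 → slot 7
Table: [-, 449, 295, -, -, -, 375, 980, 823, 108, -]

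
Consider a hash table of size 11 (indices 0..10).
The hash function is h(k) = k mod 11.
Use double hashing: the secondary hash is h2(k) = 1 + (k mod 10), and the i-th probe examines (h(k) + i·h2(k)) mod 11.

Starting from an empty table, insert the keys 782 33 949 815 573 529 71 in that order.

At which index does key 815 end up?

7

782: h=1 => slot 1
33: h=0 => slot 0
949: h=3 => slot 3
815: h=1, h2=6, probe 1,7 => slot 7
573: h=1, h2=4, probe 1,5 => slot 5
529: h=1, h2=10, probe 1,0,10 => slot 10
71: h=5, h2=2, probe 5,7,9 => slot 9
Table: [33, 782, -, 949, -, 573, -, 815, -, 71, 529]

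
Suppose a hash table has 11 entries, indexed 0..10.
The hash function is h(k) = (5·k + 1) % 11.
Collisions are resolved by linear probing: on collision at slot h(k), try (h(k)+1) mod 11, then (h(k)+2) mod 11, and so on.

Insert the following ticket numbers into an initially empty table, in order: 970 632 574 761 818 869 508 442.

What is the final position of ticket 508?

970: h=0 => slot 0
632: h=4 => slot 4
574: h=0, probe 0,1 => slot 1
761: h=0, probe 0,1,2 => slot 2
818: h=10 => slot 10
869: h=1, probe 1,2,3 => slot 3
508: h=0, probe 0,1,2,3,4,5 => slot 5
442: h=0, probe 0,1,2,3,4,5,6 => slot 6
Table: [970, 574, 761, 869, 632, 508, 442, —, —, —, 818]

5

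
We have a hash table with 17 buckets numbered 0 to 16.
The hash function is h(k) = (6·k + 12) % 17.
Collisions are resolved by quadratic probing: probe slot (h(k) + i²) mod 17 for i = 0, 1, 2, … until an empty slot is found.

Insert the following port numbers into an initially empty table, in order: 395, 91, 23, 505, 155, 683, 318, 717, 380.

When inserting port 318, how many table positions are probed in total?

2

395: h=2 → slot 2
91: h=14 → slot 14
23: h=14, probe 14,15 → slot 15
505: h=16 → slot 16
155: h=7 → slot 7
683: h=13 → slot 13
318: h=16, probe 16,0 → slot 0
717: h=13, probe 13,14,0,5 → slot 5
380: h=14, probe 14,15,1 → slot 1
Table: [318, 380, 395, -, -, 717, -, 155, -, -, -, -, -, 683, 91, 23, 505]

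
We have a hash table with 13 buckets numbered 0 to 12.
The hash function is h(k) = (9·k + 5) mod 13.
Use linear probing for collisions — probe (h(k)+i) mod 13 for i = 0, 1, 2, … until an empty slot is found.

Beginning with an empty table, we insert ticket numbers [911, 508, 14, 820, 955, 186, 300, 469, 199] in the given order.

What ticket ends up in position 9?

199

911 hashes to 1; slot 1 is free => place at 1.
508 hashes to 1; 1 taken => place at 2.
14 hashes to 1; 1,2 taken => place at 3.
820 hashes to 1; 1,2,3 taken => place at 4.
955 hashes to 7; slot 7 is free => place at 7.
186 hashes to 2; 2,3,4 taken => place at 5.
300 hashes to 1; 1,2,3,4,5 taken => place at 6.
469 hashes to 1; 1,2,3,4,5,6,7 taken => place at 8.
199 hashes to 2; 2,3,4,5,6,7,8 taken => place at 9.
Table: [—, 911, 508, 14, 820, 186, 300, 955, 469, 199, —, —, —]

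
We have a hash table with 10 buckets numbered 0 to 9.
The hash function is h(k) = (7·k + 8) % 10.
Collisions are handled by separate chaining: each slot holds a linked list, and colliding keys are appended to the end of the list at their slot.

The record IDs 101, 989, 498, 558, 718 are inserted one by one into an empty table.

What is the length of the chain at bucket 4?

101 → bucket 5
989 → bucket 1
498 → bucket 4
558 → bucket 4 (collision)
718 → bucket 4 (collision)
Final buckets:
0: .
1: 989
2: .
3: .
4: 498 -> 558 -> 718
5: 101
6: .
7: .
8: .
9: .

3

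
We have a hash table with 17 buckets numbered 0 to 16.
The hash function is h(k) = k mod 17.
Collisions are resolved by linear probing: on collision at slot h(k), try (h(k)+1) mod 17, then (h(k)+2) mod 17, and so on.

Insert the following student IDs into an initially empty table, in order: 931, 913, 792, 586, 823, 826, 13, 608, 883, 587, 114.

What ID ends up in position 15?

931: h=13 -> slot 13
913: h=12 -> slot 12
792: h=10 -> slot 10
586: h=8 -> slot 8
823: h=7 -> slot 7
826: h=10, probe 10,11 -> slot 11
13: h=13, probe 13,14 -> slot 14
608: h=13, probe 13,14,15 -> slot 15
883: h=16 -> slot 16
587: h=9 -> slot 9
114: h=12, probe 12,13,14,15,16,0 -> slot 0
Table: [114, _, _, _, _, _, _, 823, 586, 587, 792, 826, 913, 931, 13, 608, 883]

608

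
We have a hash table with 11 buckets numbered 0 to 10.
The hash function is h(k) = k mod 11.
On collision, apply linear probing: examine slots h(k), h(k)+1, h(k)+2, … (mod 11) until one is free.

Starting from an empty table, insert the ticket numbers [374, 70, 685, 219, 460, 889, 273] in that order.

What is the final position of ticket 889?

374 hashes to 0; slot 0 is free => place at 0.
70 hashes to 4; slot 4 is free => place at 4.
685 hashes to 3; slot 3 is free => place at 3.
219 hashes to 10; slot 10 is free => place at 10.
460 hashes to 9; slot 9 is free => place at 9.
889 hashes to 9; 9,10,0 taken => place at 1.
273 hashes to 9; 9,10,0,1 taken => place at 2.
Table: [374, 889, 273, 685, 70, ∅, ∅, ∅, ∅, 460, 219]

1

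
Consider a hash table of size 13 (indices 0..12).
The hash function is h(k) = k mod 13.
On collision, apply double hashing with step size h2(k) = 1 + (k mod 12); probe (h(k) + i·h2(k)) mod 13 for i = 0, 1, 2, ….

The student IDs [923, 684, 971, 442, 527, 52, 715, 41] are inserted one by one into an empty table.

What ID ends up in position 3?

715

Insert 923: h=0, slot 0 empty → index 0.
Insert 684: h=8, slot 8 empty → index 8.
Insert 971: h=9, slot 9 empty → index 9.
Insert 442: h=0, h2=11, slot 0 occupied → index 11.
Insert 527: h=7, slot 7 empty → index 7.
Insert 52: h=0, h2=5, slot 0 occupied → index 5.
Insert 715: h=0, h2=8, slots 0,8 occupied → index 3.
Insert 41: h=2, slot 2 empty → index 2.
Table: [923, ., 41, 715, ., 52, ., 527, 684, 971, ., 442, .]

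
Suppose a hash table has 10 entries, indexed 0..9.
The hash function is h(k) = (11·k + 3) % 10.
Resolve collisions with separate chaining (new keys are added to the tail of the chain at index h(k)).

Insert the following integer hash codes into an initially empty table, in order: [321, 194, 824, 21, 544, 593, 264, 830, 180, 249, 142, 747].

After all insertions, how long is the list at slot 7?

321 → bucket 4
194 → bucket 7
824 → bucket 7 (collision)
21 → bucket 4 (collision)
544 → bucket 7 (collision)
593 → bucket 6
264 → bucket 7 (collision)
830 → bucket 3
180 → bucket 3 (collision)
249 → bucket 2
142 → bucket 5
747 → bucket 0
Final buckets:
0: 747
1: .
2: 249
3: 830 -> 180
4: 321 -> 21
5: 142
6: 593
7: 194 -> 824 -> 544 -> 264
8: .
9: .

4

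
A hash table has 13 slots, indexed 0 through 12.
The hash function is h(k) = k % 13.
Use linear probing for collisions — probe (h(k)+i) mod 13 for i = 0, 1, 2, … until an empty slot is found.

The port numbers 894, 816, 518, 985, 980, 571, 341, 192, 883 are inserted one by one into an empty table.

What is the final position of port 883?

4

894 hashes to 10; slot 10 is free → place at 10.
816 hashes to 10; 10 taken → place at 11.
518 hashes to 11; 11 taken → place at 12.
985 hashes to 10; 10,11,12 taken → place at 0.
980 hashes to 5; slot 5 is free → place at 5.
571 hashes to 12; 12,0 taken → place at 1.
341 hashes to 3; slot 3 is free → place at 3.
192 hashes to 10; 10,11,12,0,1 taken → place at 2.
883 hashes to 12; 12,0,1,2,3 taken → place at 4.
Table: [985, 571, 192, 341, 883, 980, -, -, -, -, 894, 816, 518]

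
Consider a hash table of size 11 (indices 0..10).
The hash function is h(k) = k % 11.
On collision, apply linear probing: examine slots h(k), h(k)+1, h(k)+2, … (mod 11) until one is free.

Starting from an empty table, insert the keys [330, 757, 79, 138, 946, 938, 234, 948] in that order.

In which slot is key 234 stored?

4

330: h=0 => slot 0
757: h=9 => slot 9
79: h=2 => slot 2
138: h=6 => slot 6
946: h=0, probe 0,1 => slot 1
938: h=3 => slot 3
234: h=3, probe 3,4 => slot 4
948: h=2, probe 2,3,4,5 => slot 5
Table: [330, 946, 79, 938, 234, 948, 138, -, -, 757, -]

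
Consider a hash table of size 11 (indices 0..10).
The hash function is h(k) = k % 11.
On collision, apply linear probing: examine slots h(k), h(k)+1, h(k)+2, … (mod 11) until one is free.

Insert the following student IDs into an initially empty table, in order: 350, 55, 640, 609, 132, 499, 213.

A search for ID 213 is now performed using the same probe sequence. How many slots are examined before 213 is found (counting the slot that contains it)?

3

Insert 350: h=9, slot 9 empty => index 9.
Insert 55: h=0, slot 0 empty => index 0.
Insert 640: h=2, slot 2 empty => index 2.
Insert 609: h=4, slot 4 empty => index 4.
Insert 132: h=0, slot 0 occupied => index 1.
Insert 499: h=4, slot 4 occupied => index 5.
Insert 213: h=4, slots 4,5 occupied => index 6.
Table: [55, 132, 640, -, 609, 499, 213, -, -, 350, -]
Lookup 213: h=4, probe 4,5,6 → found at 6.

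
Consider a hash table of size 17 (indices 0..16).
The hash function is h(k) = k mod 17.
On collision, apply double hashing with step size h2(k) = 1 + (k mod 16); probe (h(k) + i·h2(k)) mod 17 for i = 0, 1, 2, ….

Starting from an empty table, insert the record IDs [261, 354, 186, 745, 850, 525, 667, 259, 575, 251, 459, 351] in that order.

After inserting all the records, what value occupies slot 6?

Insert 261: h=6, slot 6 empty → index 6.
Insert 354: h=14, slot 14 empty → index 14.
Insert 186: h=16, slot 16 empty → index 16.
Insert 745: h=14, h2=10, slot 14 occupied → index 7.
Insert 850: h=0, slot 0 empty → index 0.
Insert 525: h=15, slot 15 empty → index 15.
Insert 667: h=4, slot 4 empty → index 4.
Insert 259: h=4, h2=4, slot 4 occupied → index 8.
Insert 575: h=14, h2=16, slot 14 occupied → index 13.
Insert 251: h=13, h2=12, slots 13,8 occupied → index 3.
Insert 459: h=0, h2=12, slot 0 occupied → index 12.
Insert 351: h=11, slot 11 empty → index 11.
Table: [850, —, —, 251, 667, —, 261, 745, 259, —, —, 351, 459, 575, 354, 525, 186]

261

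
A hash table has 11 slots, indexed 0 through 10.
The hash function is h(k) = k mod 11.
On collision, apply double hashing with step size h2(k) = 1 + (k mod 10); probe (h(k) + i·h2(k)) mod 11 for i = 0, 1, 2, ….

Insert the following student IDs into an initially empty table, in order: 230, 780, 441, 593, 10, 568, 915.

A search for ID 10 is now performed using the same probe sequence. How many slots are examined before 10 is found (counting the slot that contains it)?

4

230: h=10 → slot 10
780: h=10, h2=1, probe 10,0 → slot 0
441: h=1 → slot 1
593: h=10, h2=4, probe 10,3 → slot 3
10: h=10, h2=1, probe 10,0,1,2 → slot 2
568: h=7 → slot 7
915: h=2, h2=6, probe 2,8 → slot 8
Table: [780, 441, 10, 593, —, —, —, 568, 915, —, 230]
Lookup 10: h=10, h2=1, probe 10,0,1,2 → found at 2.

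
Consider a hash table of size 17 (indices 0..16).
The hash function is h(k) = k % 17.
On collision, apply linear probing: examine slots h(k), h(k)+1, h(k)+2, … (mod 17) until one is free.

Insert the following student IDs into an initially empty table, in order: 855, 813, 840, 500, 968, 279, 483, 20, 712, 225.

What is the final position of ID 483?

Insert 855: h=5, slot 5 empty -> index 5.
Insert 813: h=14, slot 14 empty -> index 14.
Insert 840: h=7, slot 7 empty -> index 7.
Insert 500: h=7, slot 7 occupied -> index 8.
Insert 968: h=16, slot 16 empty -> index 16.
Insert 279: h=7, slots 7,8 occupied -> index 9.
Insert 483: h=7, slots 7,8,9 occupied -> index 10.
Insert 20: h=3, slot 3 empty -> index 3.
Insert 712: h=15, slot 15 empty -> index 15.
Insert 225: h=4, slot 4 empty -> index 4.
Table: [., ., ., 20, 225, 855, ., 840, 500, 279, 483, ., ., ., 813, 712, 968]

10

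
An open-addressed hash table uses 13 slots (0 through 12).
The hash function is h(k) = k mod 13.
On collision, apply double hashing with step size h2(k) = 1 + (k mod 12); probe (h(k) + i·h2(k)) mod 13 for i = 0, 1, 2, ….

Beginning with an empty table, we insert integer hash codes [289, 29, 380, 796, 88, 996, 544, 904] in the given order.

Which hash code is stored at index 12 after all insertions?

Insert 289: h=3, slot 3 empty => index 3.
Insert 29: h=3, h2=6, slot 3 occupied => index 9.
Insert 380: h=3, h2=9, slot 3 occupied => index 12.
Insert 796: h=3, h2=5, slot 3 occupied => index 8.
Insert 88: h=10, slot 10 empty => index 10.
Insert 996: h=8, h2=1, slots 8,9,10 occupied => index 11.
Insert 544: h=11, h2=5, slots 11,3,8 occupied => index 0.
Insert 904: h=7, slot 7 empty => index 7.
Table: [544, —, —, 289, —, —, —, 904, 796, 29, 88, 996, 380]

380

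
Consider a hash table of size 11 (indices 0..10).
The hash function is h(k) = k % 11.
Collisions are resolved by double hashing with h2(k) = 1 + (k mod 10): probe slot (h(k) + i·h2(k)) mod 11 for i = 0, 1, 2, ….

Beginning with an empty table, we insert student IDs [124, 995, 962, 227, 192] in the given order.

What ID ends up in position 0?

192

124 hashes to 3; slot 3 is free -> place at 3.
995 hashes to 5; slot 5 is free -> place at 5.
962 hashes to 5, h2=3; 5 taken -> place at 8.
227 hashes to 7; slot 7 is free -> place at 7.
192 hashes to 5, h2=3; 5,8 taken -> place at 0.
Table: [192, —, —, 124, —, 995, —, 227, 962, —, —]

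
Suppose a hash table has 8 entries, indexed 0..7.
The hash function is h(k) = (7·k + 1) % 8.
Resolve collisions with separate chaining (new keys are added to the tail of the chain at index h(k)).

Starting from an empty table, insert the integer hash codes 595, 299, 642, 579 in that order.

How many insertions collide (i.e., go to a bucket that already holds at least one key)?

2

Insert 595: h=6, bucket 6 empty → new chain.
Insert 299: h=6, bucket 6 nonempty → append to chain.
Insert 642: h=7, bucket 7 empty → new chain.
Insert 579: h=6, bucket 6 nonempty → append to chain.
Final buckets:
0: _
1: _
2: _
3: _
4: _
5: _
6: 595 -> 299 -> 579
7: 642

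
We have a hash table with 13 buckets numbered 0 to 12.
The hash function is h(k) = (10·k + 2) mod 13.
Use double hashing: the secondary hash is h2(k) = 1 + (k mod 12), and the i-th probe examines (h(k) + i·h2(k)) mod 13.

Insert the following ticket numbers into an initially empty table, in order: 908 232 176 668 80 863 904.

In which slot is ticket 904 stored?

908 hashes to 8; slot 8 is free -> place at 8.
232 hashes to 8, h2=5; 8 taken -> place at 0.
176 hashes to 7; slot 7 is free -> place at 7.
668 hashes to 0, h2=9; 0 taken -> place at 9.
80 hashes to 9, h2=9; 9 taken -> place at 5.
863 hashes to 0, h2=12; 0 taken -> place at 12.
904 hashes to 7, h2=5; 7,12 taken -> place at 4.
Table: [232, —, —, —, 904, 80, —, 176, 908, 668, —, —, 863]

4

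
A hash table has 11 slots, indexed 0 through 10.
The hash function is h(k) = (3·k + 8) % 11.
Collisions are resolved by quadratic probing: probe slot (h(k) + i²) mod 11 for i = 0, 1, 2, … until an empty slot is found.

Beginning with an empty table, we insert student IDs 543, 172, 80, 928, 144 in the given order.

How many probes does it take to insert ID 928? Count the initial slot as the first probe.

543: h=9 -> slot 9
172: h=7 -> slot 7
80: h=6 -> slot 6
928: h=9, probe 9,10 -> slot 10
144: h=0 -> slot 0
Table: [144, —, —, —, —, —, 80, 172, —, 543, 928]

2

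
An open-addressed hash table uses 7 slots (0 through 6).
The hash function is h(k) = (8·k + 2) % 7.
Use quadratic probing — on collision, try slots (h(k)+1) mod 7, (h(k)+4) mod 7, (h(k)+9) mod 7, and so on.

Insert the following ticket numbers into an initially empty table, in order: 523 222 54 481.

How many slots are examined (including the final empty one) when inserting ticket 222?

2

523: h=0 → slot 0
222: h=0, probe 0,1 → slot 1
54: h=0, probe 0,1,4 → slot 4
481: h=0, probe 0,1,4,2 → slot 2
Table: [523, 222, 481, ∅, 54, ∅, ∅]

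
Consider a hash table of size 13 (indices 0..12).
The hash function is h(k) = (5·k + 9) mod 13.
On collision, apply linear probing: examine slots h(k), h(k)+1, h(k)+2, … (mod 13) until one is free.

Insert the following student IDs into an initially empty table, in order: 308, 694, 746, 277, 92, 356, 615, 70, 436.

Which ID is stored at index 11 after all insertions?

70

308 hashes to 2; slot 2 is free -> place at 2.
694 hashes to 8; slot 8 is free -> place at 8.
746 hashes to 8; 8 taken -> place at 9.
277 hashes to 3; slot 3 is free -> place at 3.
92 hashes to 1; slot 1 is free -> place at 1.
356 hashes to 8; 8,9 taken -> place at 10.
615 hashes to 3; 3 taken -> place at 4.
70 hashes to 8; 8,9,10 taken -> place at 11.
436 hashes to 5; slot 5 is free -> place at 5.
Table: [—, 92, 308, 277, 615, 436, —, —, 694, 746, 356, 70, —]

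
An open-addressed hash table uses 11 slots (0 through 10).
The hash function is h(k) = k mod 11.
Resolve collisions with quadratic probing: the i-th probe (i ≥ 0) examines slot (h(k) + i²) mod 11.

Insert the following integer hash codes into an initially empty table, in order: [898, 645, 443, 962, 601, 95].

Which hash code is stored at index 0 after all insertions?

898: h=7 -> slot 7
645: h=7, probe 7,8 -> slot 8
443: h=3 -> slot 3
962: h=5 -> slot 5
601: h=7, probe 7,8,0 -> slot 0
95: h=7, probe 7,8,0,5,1 -> slot 1
Table: [601, 95, -, 443, -, 962, -, 898, 645, -, -]

601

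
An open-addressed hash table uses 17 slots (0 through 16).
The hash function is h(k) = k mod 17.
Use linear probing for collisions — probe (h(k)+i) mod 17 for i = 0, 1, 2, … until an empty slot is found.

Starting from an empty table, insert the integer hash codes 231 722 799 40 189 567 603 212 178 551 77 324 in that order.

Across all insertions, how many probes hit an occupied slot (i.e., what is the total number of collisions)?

20

Insert 231: h=10, slot 10 empty → index 10.
Insert 722: h=8, slot 8 empty → index 8.
Insert 799: h=0, slot 0 empty → index 0.
Insert 40: h=6, slot 6 empty → index 6.
Insert 189: h=2, slot 2 empty → index 2.
Insert 567: h=6, slot 6 occupied → index 7.
Insert 603: h=8, slot 8 occupied → index 9.
Insert 212: h=8, slots 8,9,10 occupied → index 11.
Insert 178: h=8, slots 8,9,10,11 occupied → index 12.
Insert 551: h=7, slots 7,8,9,10,11,12 occupied → index 13.
Insert 77: h=9, slots 9,10,11,12,13 occupied → index 14.
Insert 324: h=1, slot 1 empty → index 1.
Table: [799, 324, 189, ., ., ., 40, 567, 722, 603, 231, 212, 178, 551, 77, ., .]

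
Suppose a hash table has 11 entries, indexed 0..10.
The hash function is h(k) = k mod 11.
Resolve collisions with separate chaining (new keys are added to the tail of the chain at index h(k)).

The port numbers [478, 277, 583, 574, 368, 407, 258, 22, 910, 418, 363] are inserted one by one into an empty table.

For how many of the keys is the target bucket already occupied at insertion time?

7

Insert 478: h=5, bucket 5 empty -> new chain.
Insert 277: h=2, bucket 2 empty -> new chain.
Insert 583: h=0, bucket 0 empty -> new chain.
Insert 574: h=2, bucket 2 nonempty -> append to chain.
Insert 368: h=5, bucket 5 nonempty -> append to chain.
Insert 407: h=0, bucket 0 nonempty -> append to chain.
Insert 258: h=5, bucket 5 nonempty -> append to chain.
Insert 22: h=0, bucket 0 nonempty -> append to chain.
Insert 910: h=8, bucket 8 empty -> new chain.
Insert 418: h=0, bucket 0 nonempty -> append to chain.
Insert 363: h=0, bucket 0 nonempty -> append to chain.
Final buckets:
0: 583 -> 407 -> 22 -> 418 -> 363
1: _
2: 277 -> 574
3: _
4: _
5: 478 -> 368 -> 258
6: _
7: _
8: 910
9: _
10: _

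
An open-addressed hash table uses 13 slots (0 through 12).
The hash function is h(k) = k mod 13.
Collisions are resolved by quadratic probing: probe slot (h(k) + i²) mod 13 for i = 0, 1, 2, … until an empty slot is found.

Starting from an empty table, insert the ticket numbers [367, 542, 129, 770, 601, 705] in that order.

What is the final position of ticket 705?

6

Insert 367: h=3, slot 3 empty => index 3.
Insert 542: h=9, slot 9 empty => index 9.
Insert 129: h=12, slot 12 empty => index 12.
Insert 770: h=3, slot 3 occupied => index 4.
Insert 601: h=3, slots 3,4 occupied => index 7.
Insert 705: h=3, slots 3,4,7,12 occupied => index 6.
Table: [., ., ., 367, 770, ., 705, 601, ., 542, ., ., 129]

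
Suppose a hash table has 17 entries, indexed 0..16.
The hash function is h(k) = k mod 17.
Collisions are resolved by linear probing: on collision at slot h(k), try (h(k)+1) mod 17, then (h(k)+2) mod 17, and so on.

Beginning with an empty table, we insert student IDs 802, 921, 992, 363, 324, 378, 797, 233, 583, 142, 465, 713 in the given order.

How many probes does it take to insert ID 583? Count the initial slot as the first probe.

802: h=3 → slot 3
921: h=3, probe 3,4 → slot 4
992: h=6 → slot 6
363: h=6, probe 6,7 → slot 7
324: h=1 → slot 1
378: h=4, probe 4,5 → slot 5
797: h=15 → slot 15
233: h=12 → slot 12
583: h=5, probe 5,6,7,8 → slot 8
142: h=6, probe 6,7,8,9 → slot 9
465: h=6, probe 6,7,8,9,10 → slot 10
713: h=16 → slot 16
Table: [—, 324, —, 802, 921, 378, 992, 363, 583, 142, 465, —, 233, —, —, 797, 713]

4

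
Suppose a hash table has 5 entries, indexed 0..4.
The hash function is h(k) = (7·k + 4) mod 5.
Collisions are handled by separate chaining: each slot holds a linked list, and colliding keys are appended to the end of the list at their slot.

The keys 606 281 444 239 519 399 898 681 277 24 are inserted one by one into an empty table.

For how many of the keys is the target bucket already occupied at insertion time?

606 -> bucket 1
281 -> bucket 1 (collision)
444 -> bucket 2
239 -> bucket 2 (collision)
519 -> bucket 2 (collision)
399 -> bucket 2 (collision)
898 -> bucket 0
681 -> bucket 1 (collision)
277 -> bucket 3
24 -> bucket 2 (collision)
Final buckets:
0: 898
1: 606 -> 281 -> 681
2: 444 -> 239 -> 519 -> 399 -> 24
3: 277
4: .

6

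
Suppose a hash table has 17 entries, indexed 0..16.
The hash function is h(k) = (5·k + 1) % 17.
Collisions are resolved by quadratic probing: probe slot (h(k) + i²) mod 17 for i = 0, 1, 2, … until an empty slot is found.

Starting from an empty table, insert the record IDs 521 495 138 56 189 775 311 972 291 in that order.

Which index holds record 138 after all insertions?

12

521: h=5 → slot 5
495: h=11 → slot 11
138: h=11, probe 11,12 → slot 12
56: h=9 → slot 9
189: h=11, probe 11,12,15 → slot 15
775: h=0 → slot 0
311: h=9, probe 9,10 → slot 10
972: h=16 → slot 16
291: h=11, probe 11,12,15,3 → slot 3
Table: [775, -, -, 291, -, 521, -, -, -, 56, 311, 495, 138, -, -, 189, 972]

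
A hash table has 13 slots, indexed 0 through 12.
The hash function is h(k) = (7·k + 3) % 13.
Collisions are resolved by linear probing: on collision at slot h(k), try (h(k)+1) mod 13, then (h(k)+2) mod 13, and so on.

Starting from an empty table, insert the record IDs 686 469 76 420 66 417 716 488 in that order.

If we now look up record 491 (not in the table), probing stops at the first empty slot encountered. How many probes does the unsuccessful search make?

686 hashes to 8; slot 8 is free -> place at 8.
469 hashes to 10; slot 10 is free -> place at 10.
76 hashes to 2; slot 2 is free -> place at 2.
420 hashes to 5; slot 5 is free -> place at 5.
66 hashes to 10; 10 taken -> place at 11.
417 hashes to 10; 10,11 taken -> place at 12.
716 hashes to 10; 10,11,12 taken -> place at 0.
488 hashes to 0; 0 taken -> place at 1.
Table: [716, 488, 76, _, _, 420, _, _, 686, _, 469, 66, 417]
Lookup 491: h=8, probe 8,9 → slot 9 empty, not found.

2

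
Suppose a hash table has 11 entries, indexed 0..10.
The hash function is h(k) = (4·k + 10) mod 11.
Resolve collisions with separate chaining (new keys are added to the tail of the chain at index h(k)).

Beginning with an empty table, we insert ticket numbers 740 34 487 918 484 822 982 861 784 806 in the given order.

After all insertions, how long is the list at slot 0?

6

Insert 740: h=0, bucket 0 empty → new chain.
Insert 34: h=3, bucket 3 empty → new chain.
Insert 487: h=0, bucket 0 nonempty → append to chain.
Insert 918: h=8, bucket 8 empty → new chain.
Insert 484: h=10, bucket 10 empty → new chain.
Insert 822: h=9, bucket 9 empty → new chain.
Insert 982: h=0, bucket 0 nonempty → append to chain.
Insert 861: h=0, bucket 0 nonempty → append to chain.
Insert 784: h=0, bucket 0 nonempty → append to chain.
Insert 806: h=0, bucket 0 nonempty → append to chain.
Final buckets:
0: 740 -> 487 -> 982 -> 861 -> 784 -> 806
1: -
2: -
3: 34
4: -
5: -
6: -
7: -
8: 918
9: 822
10: 484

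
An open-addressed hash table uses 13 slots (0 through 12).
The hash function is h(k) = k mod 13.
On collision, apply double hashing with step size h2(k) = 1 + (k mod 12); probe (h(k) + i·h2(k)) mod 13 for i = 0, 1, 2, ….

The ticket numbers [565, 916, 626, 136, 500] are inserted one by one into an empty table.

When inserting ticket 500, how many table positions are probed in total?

4

Insert 565: h=6, slot 6 empty => index 6.
Insert 916: h=6, h2=5, slot 6 occupied => index 11.
Insert 626: h=2, slot 2 empty => index 2.
Insert 136: h=6, h2=5, slots 6,11 occupied => index 3.
Insert 500: h=6, h2=9, slots 6,2,11 occupied => index 7.
Table: [_, _, 626, 136, _, _, 565, 500, _, _, _, 916, _]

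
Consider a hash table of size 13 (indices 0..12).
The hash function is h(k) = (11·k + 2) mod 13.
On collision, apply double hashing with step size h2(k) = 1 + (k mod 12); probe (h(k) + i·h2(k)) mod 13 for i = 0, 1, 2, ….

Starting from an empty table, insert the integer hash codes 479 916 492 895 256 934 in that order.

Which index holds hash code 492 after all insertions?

7

Insert 479: h=6, slot 6 empty -> index 6.
Insert 916: h=3, slot 3 empty -> index 3.
Insert 492: h=6, h2=1, slot 6 occupied -> index 7.
Insert 895: h=6, h2=8, slot 6 occupied -> index 1.
Insert 256: h=10, slot 10 empty -> index 10.
Insert 934: h=6, h2=11, slot 6 occupied -> index 4.
Table: [∅, 895, ∅, 916, 934, ∅, 479, 492, ∅, ∅, 256, ∅, ∅]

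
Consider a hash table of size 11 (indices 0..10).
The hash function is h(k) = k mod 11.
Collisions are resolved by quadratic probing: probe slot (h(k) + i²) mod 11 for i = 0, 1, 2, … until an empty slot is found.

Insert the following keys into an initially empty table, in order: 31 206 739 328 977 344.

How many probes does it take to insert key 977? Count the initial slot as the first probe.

4

31 hashes to 9; slot 9 is free → place at 9.
206 hashes to 8; slot 8 is free → place at 8.
739 hashes to 2; slot 2 is free → place at 2.
328 hashes to 9; 9 taken → place at 10.
977 hashes to 9; 9,10,2 taken → place at 7.
344 hashes to 3; slot 3 is free → place at 3.
Table: [—, —, 739, 344, —, —, —, 977, 206, 31, 328]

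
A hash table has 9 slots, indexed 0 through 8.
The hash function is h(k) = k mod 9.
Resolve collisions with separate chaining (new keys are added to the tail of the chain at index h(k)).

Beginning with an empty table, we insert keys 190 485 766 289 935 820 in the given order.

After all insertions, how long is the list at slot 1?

4

190 → bucket 1
485 → bucket 8
766 → bucket 1 (collision)
289 → bucket 1 (collision)
935 → bucket 8 (collision)
820 → bucket 1 (collision)
Final buckets:
0: —
1: 190 -> 766 -> 289 -> 820
2: —
3: —
4: —
5: —
6: —
7: —
8: 485 -> 935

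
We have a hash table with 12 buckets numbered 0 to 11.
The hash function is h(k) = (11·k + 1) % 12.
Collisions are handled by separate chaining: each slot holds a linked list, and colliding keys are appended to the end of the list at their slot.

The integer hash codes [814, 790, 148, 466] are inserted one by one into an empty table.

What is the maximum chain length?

3

814 -> bucket 3
790 -> bucket 3 (collision)
148 -> bucket 9
466 -> bucket 3 (collision)
Final buckets:
0: .
1: .
2: .
3: 814 -> 790 -> 466
4: .
5: .
6: .
7: .
8: .
9: 148
10: .
11: .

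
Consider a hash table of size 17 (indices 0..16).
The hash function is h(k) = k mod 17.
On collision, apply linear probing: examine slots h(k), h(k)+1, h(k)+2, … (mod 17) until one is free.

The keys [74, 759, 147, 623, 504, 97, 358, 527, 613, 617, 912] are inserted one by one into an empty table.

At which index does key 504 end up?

74: h=6 → slot 6
759: h=11 → slot 11
147: h=11, probe 11,12 → slot 12
623: h=11, probe 11,12,13 → slot 13
504: h=11, probe 11,12,13,14 → slot 14
97: h=12, probe 12,13,14,15 → slot 15
358: h=1 → slot 1
527: h=0 → slot 0
613: h=1, probe 1,2 → slot 2
617: h=5 → slot 5
912: h=11, probe 11,12,13,14,15,16 → slot 16
Table: [527, 358, 613, _, _, 617, 74, _, _, _, _, 759, 147, 623, 504, 97, 912]

14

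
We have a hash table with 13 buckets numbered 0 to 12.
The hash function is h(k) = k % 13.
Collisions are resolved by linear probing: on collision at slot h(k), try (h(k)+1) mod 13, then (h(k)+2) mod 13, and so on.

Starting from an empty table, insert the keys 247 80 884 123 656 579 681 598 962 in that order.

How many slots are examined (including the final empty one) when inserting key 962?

5

247 hashes to 0; slot 0 is free → place at 0.
80 hashes to 2; slot 2 is free → place at 2.
884 hashes to 0; 0 taken → place at 1.
123 hashes to 6; slot 6 is free → place at 6.
656 hashes to 6; 6 taken → place at 7.
579 hashes to 7; 7 taken → place at 8.
681 hashes to 5; slot 5 is free → place at 5.
598 hashes to 0; 0,1,2 taken → place at 3.
962 hashes to 0; 0,1,2,3 taken → place at 4.
Table: [247, 884, 80, 598, 962, 681, 123, 656, 579, ., ., ., .]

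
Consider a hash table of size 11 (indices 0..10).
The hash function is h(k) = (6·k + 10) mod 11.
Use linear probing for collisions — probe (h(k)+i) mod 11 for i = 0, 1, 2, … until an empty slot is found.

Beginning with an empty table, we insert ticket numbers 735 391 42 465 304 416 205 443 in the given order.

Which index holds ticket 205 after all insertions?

735: h=9 → slot 9
391: h=2 → slot 2
42: h=9, probe 9,10 → slot 10
465: h=6 → slot 6
304: h=8 → slot 8
416: h=9, probe 9,10,0 → slot 0
205: h=8, probe 8,9,10,0,1 → slot 1
443: h=6, probe 6,7 → slot 7
Table: [416, 205, 391, -, -, -, 465, 443, 304, 735, 42]

1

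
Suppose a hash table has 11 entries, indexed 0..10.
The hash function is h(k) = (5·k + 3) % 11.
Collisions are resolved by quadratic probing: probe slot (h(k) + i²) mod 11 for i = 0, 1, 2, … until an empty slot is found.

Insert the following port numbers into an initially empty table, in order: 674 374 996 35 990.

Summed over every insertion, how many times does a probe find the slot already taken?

1

674 hashes to 7; slot 7 is free => place at 7.
374 hashes to 3; slot 3 is free => place at 3.
996 hashes to 0; slot 0 is free => place at 0.
35 hashes to 2; slot 2 is free => place at 2.
990 hashes to 3; 3 taken => place at 4.
Table: [996, _, 35, 374, 990, _, _, 674, _, _, _]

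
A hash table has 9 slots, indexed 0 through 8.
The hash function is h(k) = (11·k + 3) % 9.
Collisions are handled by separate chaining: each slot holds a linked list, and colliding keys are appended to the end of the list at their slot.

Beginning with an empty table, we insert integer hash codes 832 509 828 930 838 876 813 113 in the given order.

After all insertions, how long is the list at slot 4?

Insert 832: h=2, bucket 2 empty -> new chain.
Insert 509: h=4, bucket 4 empty -> new chain.
Insert 828: h=3, bucket 3 empty -> new chain.
Insert 930: h=0, bucket 0 empty -> new chain.
Insert 838: h=5, bucket 5 empty -> new chain.
Insert 876: h=0, bucket 0 nonempty -> append to chain.
Insert 813: h=0, bucket 0 nonempty -> append to chain.
Insert 113: h=4, bucket 4 nonempty -> append to chain.
Final buckets:
0: 930 -> 876 -> 813
1: —
2: 832
3: 828
4: 509 -> 113
5: 838
6: —
7: —
8: —

2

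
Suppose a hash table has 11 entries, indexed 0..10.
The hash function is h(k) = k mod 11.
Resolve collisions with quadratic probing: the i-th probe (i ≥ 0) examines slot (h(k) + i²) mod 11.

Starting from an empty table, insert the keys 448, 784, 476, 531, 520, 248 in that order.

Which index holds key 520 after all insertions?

Insert 448: h=8, slot 8 empty -> index 8.
Insert 784: h=3, slot 3 empty -> index 3.
Insert 476: h=3, slot 3 occupied -> index 4.
Insert 531: h=3, slots 3,4 occupied -> index 7.
Insert 520: h=3, slots 3,4,7 occupied -> index 1.
Insert 248: h=6, slot 6 empty -> index 6.
Table: [-, 520, -, 784, 476, -, 248, 531, 448, -, -]

1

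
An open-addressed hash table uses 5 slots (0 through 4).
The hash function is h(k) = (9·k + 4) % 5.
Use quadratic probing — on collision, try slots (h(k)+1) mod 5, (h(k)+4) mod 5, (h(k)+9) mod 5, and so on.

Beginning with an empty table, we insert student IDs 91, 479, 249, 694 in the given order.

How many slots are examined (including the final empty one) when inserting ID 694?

3

91: h=3 → slot 3
479: h=0 → slot 0
249: h=0, probe 0,1 → slot 1
694: h=0, probe 0,1,4 → slot 4
Table: [479, 249, ∅, 91, 694]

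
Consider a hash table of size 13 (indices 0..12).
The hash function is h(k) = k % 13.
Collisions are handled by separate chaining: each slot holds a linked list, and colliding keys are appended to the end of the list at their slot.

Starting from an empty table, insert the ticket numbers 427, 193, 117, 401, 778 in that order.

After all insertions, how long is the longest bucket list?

427 -> bucket 11
193 -> bucket 11 (collision)
117 -> bucket 0
401 -> bucket 11 (collision)
778 -> bucket 11 (collision)
Final buckets:
0: 117
1: _
2: _
3: _
4: _
5: _
6: _
7: _
8: _
9: _
10: _
11: 427 -> 193 -> 401 -> 778
12: _

4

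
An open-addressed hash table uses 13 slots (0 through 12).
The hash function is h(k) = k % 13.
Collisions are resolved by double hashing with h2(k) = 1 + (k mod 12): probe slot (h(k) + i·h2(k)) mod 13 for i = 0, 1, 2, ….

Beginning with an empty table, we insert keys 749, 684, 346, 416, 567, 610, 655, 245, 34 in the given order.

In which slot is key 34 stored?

4

749 hashes to 8; slot 8 is free => place at 8.
684 hashes to 8, h2=1; 8 taken => place at 9.
346 hashes to 8, h2=11; 8 taken => place at 6.
416 hashes to 0; slot 0 is free => place at 0.
567 hashes to 8, h2=4; 8 taken => place at 12.
610 hashes to 12, h2=11; 12 taken => place at 10.
655 hashes to 5; slot 5 is free => place at 5.
245 hashes to 11; slot 11 is free => place at 11.
34 hashes to 8, h2=11; 8,6 taken => place at 4.
Table: [416, —, —, —, 34, 655, 346, —, 749, 684, 610, 245, 567]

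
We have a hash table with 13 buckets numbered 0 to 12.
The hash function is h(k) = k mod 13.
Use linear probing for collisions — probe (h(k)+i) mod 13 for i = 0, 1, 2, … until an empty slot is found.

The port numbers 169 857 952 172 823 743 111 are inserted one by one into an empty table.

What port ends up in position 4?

172

169: h=0 -> slot 0
857: h=12 -> slot 12
952: h=3 -> slot 3
172: h=3, probe 3,4 -> slot 4
823: h=4, probe 4,5 -> slot 5
743: h=2 -> slot 2
111: h=7 -> slot 7
Table: [169, -, 743, 952, 172, 823, -, 111, -, -, -, -, 857]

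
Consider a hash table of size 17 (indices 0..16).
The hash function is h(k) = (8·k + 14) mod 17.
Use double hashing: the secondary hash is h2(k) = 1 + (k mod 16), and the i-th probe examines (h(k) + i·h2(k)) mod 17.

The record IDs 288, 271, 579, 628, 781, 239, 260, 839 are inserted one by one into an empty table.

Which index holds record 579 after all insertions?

288 hashes to 6; slot 6 is free => place at 6.
271 hashes to 6, h2=16; 6 taken => place at 5.
579 hashes to 5, h2=4; 5 taken => place at 9.
628 hashes to 6, h2=5; 6 taken => place at 11.
781 hashes to 6, h2=14; 6 taken => place at 3.
239 hashes to 5, h2=16; 5 taken => place at 4.
260 hashes to 3, h2=5; 3 taken => place at 8.
839 hashes to 11, h2=8; 11 taken => place at 2.
Table: [_, _, 839, 781, 239, 271, 288, _, 260, 579, _, 628, _, _, _, _, _]

9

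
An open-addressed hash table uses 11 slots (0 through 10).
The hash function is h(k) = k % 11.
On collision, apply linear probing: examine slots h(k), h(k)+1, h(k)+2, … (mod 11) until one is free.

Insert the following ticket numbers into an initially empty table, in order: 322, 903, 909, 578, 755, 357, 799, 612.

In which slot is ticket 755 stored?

Insert 322: h=3, slot 3 empty → index 3.
Insert 903: h=1, slot 1 empty → index 1.
Insert 909: h=7, slot 7 empty → index 7.
Insert 578: h=6, slot 6 empty → index 6.
Insert 755: h=7, slot 7 occupied → index 8.
Insert 357: h=5, slot 5 empty → index 5.
Insert 799: h=7, slots 7,8 occupied → index 9.
Insert 612: h=7, slots 7,8,9 occupied → index 10.
Table: [_, 903, _, 322, _, 357, 578, 909, 755, 799, 612]

8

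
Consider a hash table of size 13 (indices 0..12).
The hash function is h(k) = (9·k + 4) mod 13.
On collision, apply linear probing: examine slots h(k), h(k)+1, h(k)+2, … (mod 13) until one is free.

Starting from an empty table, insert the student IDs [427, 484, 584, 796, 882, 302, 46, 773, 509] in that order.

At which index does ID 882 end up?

427: h=12 → slot 12
484: h=5 → slot 5
584: h=8 → slot 8
796: h=5, probe 5,6 → slot 6
882: h=12, probe 12,0 → slot 0
302: h=5, probe 5,6,7 → slot 7
46: h=2 → slot 2
773: h=6, probe 6,7,8,9 → slot 9
509: h=9, probe 9,10 → slot 10
Table: [882, ∅, 46, ∅, ∅, 484, 796, 302, 584, 773, 509, ∅, 427]

0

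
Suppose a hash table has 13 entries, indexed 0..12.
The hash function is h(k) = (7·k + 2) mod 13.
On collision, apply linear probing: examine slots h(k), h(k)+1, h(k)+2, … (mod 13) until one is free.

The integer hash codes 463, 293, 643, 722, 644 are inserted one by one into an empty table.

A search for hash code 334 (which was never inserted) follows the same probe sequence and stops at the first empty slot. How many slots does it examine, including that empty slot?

3

463: h=6 → slot 6
293: h=12 → slot 12
643: h=5 → slot 5
722: h=12, probe 12,0 → slot 0
644: h=12, probe 12,0,1 → slot 1
Table: [722, 644, ∅, ∅, ∅, 643, 463, ∅, ∅, ∅, ∅, ∅, 293]
Lookup 334: h=0, probe 0,1,2 → slot 2 empty, not found.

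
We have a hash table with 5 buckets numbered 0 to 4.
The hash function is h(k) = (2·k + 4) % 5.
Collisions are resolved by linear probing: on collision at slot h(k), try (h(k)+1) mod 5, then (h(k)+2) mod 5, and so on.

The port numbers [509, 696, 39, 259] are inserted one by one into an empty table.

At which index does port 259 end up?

509 hashes to 2; slot 2 is free → place at 2.
696 hashes to 1; slot 1 is free → place at 1.
39 hashes to 2; 2 taken → place at 3.
259 hashes to 2; 2,3 taken → place at 4.
Table: [—, 696, 509, 39, 259]

4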